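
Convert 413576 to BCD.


Each digit → 4-bit binary:
  4 → 0100
  1 → 0001
  3 → 0011
  5 → 0101
  7 → 0111
  6 → 0110
= 0100 0001 0011 0101 0111 0110


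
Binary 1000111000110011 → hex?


Group into 4-bit nibbles: 1000111000110011
  1000 = 8
  1110 = E
  0011 = 3
  0011 = 3
= 0x8E33


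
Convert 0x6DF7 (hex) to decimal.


Positional values:
Position 0: 7 × 16^0 = 7 × 1 = 7
Position 1: F × 16^1 = 15 × 16 = 240
Position 2: D × 16^2 = 13 × 256 = 3328
Position 3: 6 × 16^3 = 6 × 4096 = 24576
Sum = 7 + 240 + 3328 + 24576
= 28151


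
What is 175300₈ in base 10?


Positional values:
Position 0: 0 × 8^0 = 0
Position 1: 0 × 8^1 = 0
Position 2: 3 × 8^2 = 192
Position 3: 5 × 8^3 = 2560
Position 4: 7 × 8^4 = 28672
Position 5: 1 × 8^5 = 32768
Sum = 0 + 0 + 192 + 2560 + 28672 + 32768
= 64192


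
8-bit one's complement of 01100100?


Original: 01100100
Invert all bits:
  bit 0: 0 → 1
  bit 1: 1 → 0
  bit 2: 1 → 0
  bit 3: 0 → 1
  bit 4: 0 → 1
  bit 5: 1 → 0
  bit 6: 0 → 1
  bit 7: 0 → 1
= 10011011


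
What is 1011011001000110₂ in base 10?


Positional values:
Bit 1: 1 × 2^1 = 2
Bit 2: 1 × 2^2 = 4
Bit 6: 1 × 2^6 = 64
Bit 9: 1 × 2^9 = 512
Bit 10: 1 × 2^10 = 1024
Bit 12: 1 × 2^12 = 4096
Bit 13: 1 × 2^13 = 8192
Bit 15: 1 × 2^15 = 32768
Sum = 2 + 4 + 64 + 512 + 1024 + 4096 + 8192 + 32768
= 46662


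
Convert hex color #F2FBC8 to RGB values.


Hex: #F2FBC8
R = F2₁₆ = 242
G = FB₁₆ = 251
B = C8₁₆ = 200
= RGB(242, 251, 200)


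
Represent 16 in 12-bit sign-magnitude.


Sign bit: 0 (positive)
Magnitude: 16 = 00000010000
= 000000010000


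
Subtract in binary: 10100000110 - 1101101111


Align and subtract column by column (LSB to MSB, borrowing when needed):
  10100000110
- 01101101111
  -----------
  col 0: (0 - 0 borrow-in) - 1 → borrow from next column: (0+2) - 1 = 1, borrow out 1
  col 1: (1 - 1 borrow-in) - 1 → borrow from next column: (0+2) - 1 = 1, borrow out 1
  col 2: (1 - 1 borrow-in) - 1 → borrow from next column: (0+2) - 1 = 1, borrow out 1
  col 3: (0 - 1 borrow-in) - 1 → borrow from next column: (-1+2) - 1 = 0, borrow out 1
  col 4: (0 - 1 borrow-in) - 0 → borrow from next column: (-1+2) - 0 = 1, borrow out 1
  col 5: (0 - 1 borrow-in) - 1 → borrow from next column: (-1+2) - 1 = 0, borrow out 1
  col 6: (0 - 1 borrow-in) - 1 → borrow from next column: (-1+2) - 1 = 0, borrow out 1
  col 7: (0 - 1 borrow-in) - 0 → borrow from next column: (-1+2) - 0 = 1, borrow out 1
  col 8: (1 - 1 borrow-in) - 1 → borrow from next column: (0+2) - 1 = 1, borrow out 1
  col 9: (0 - 1 borrow-in) - 1 → borrow from next column: (-1+2) - 1 = 0, borrow out 1
  col 10: (1 - 1 borrow-in) - 0 → 0 - 0 = 0, borrow out 0
Reading bits MSB→LSB: 00110010111
Strip leading zeros: 110010111
= 110010111


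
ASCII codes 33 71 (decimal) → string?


Codes (decimal): 33 71
Per-code ASCII lookup:
  33  (special character) → '!'
  71  (range 65-90: uppercase, 71 - 65 = 6) → 'G'
= '!G'


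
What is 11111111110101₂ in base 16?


Group into 4-bit nibbles: 0011111111110101
  0011 = 3
  1111 = F
  1111 = F
  0101 = 5
= 0x3FF5


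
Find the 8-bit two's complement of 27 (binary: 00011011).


Original: 00011011
Step 1 - Invert all bits: 11100100
Step 2 - Add 1: 11100100 + 1
= 11100101 (represents -27)


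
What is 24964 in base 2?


Divide by 2 repeatedly:
24964 ÷ 2 = 12482 remainder 0
12482 ÷ 2 = 6241 remainder 0
6241 ÷ 2 = 3120 remainder 1
3120 ÷ 2 = 1560 remainder 0
1560 ÷ 2 = 780 remainder 0
780 ÷ 2 = 390 remainder 0
390 ÷ 2 = 195 remainder 0
195 ÷ 2 = 97 remainder 1
97 ÷ 2 = 48 remainder 1
48 ÷ 2 = 24 remainder 0
24 ÷ 2 = 12 remainder 0
12 ÷ 2 = 6 remainder 0
6 ÷ 2 = 3 remainder 0
3 ÷ 2 = 1 remainder 1
1 ÷ 2 = 0 remainder 1
Reading remainders bottom-up:
= 110000110000100


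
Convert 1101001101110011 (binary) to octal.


Group into 3-bit groups: 001101001101110011
  001 = 1
  101 = 5
  001 = 1
  101 = 5
  110 = 6
  011 = 3
= 0o151563


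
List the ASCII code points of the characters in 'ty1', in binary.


String: 'ty1'  (3 characters)
Per-character ASCII lookup:
  't': lowercase starts at 97: 't' = 97 + 19 = 116 → 1110100
  'y': lowercase starts at 97: 'y' = 97 + 24 = 121 → 1111001
  '1': digits start at 48: '1' = 48 + 1 = 49 → 110001
= 1110100 1111001 110001


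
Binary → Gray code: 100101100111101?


Binary: 100101100111101
Gray code: G = B XOR (B >> 1)
B >> 1 = 010010110011110
100101100111101 XOR 010010110011110:
  1 XOR 0 = 1
  0 XOR 1 = 1
  0 XOR 0 = 0
  1 XOR 0 = 1
  0 XOR 1 = 1
  1 XOR 0 = 1
  1 XOR 1 = 0
  0 XOR 1 = 1
  0 XOR 0 = 0
  1 XOR 0 = 1
  1 XOR 1 = 0
  1 XOR 1 = 0
  1 XOR 1 = 0
  0 XOR 1 = 1
  1 XOR 0 = 1
= 110111010100011


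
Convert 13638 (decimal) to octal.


Divide by 8 repeatedly:
13638 ÷ 8 = 1704 remainder 6
1704 ÷ 8 = 213 remainder 0
213 ÷ 8 = 26 remainder 5
26 ÷ 8 = 3 remainder 2
3 ÷ 8 = 0 remainder 3
Reading remainders bottom-up:
= 0o32506


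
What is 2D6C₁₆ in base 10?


Positional values:
Position 0: C × 16^0 = 12 × 1 = 12
Position 1: 6 × 16^1 = 6 × 16 = 96
Position 2: D × 16^2 = 13 × 256 = 3328
Position 3: 2 × 16^3 = 2 × 4096 = 8192
Sum = 12 + 96 + 3328 + 8192
= 11628


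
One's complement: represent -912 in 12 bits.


Original: 001110010000
Invert all bits:
  bit 0: 0 → 1
  bit 1: 0 → 1
  bit 2: 1 → 0
  bit 3: 1 → 0
  bit 4: 1 → 0
  bit 5: 0 → 1
  bit 6: 0 → 1
  bit 7: 1 → 0
  bit 8: 0 → 1
  bit 9: 0 → 1
  bit 10: 0 → 1
  bit 11: 0 → 1
= 110001101111


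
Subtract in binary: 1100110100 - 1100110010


Align and subtract column by column (LSB to MSB, borrowing when needed):
  1100110100
- 1100110010
  ----------
  col 0: (0 - 0 borrow-in) - 0 → 0 - 0 = 0, borrow out 0
  col 1: (0 - 0 borrow-in) - 1 → borrow from next column: (0+2) - 1 = 1, borrow out 1
  col 2: (1 - 1 borrow-in) - 0 → 0 - 0 = 0, borrow out 0
  col 3: (0 - 0 borrow-in) - 0 → 0 - 0 = 0, borrow out 0
  col 4: (1 - 0 borrow-in) - 1 → 1 - 1 = 0, borrow out 0
  col 5: (1 - 0 borrow-in) - 1 → 1 - 1 = 0, borrow out 0
  col 6: (0 - 0 borrow-in) - 0 → 0 - 0 = 0, borrow out 0
  col 7: (0 - 0 borrow-in) - 0 → 0 - 0 = 0, borrow out 0
  col 8: (1 - 0 borrow-in) - 1 → 1 - 1 = 0, borrow out 0
  col 9: (1 - 0 borrow-in) - 1 → 1 - 1 = 0, borrow out 0
Reading bits MSB→LSB: 0000000010
Strip leading zeros: 10
= 10


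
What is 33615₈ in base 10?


Positional values:
Position 0: 5 × 8^0 = 5
Position 1: 1 × 8^1 = 8
Position 2: 6 × 8^2 = 384
Position 3: 3 × 8^3 = 1536
Position 4: 3 × 8^4 = 12288
Sum = 5 + 8 + 384 + 1536 + 12288
= 14221


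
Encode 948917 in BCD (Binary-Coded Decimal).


Each digit → 4-bit binary:
  9 → 1001
  4 → 0100
  8 → 1000
  9 → 1001
  1 → 0001
  7 → 0111
= 1001 0100 1000 1001 0001 0111


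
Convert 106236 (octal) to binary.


Each octal digit → 3 binary bits:
  1 = 001
  0 = 000
  6 = 110
  2 = 010
  3 = 011
  6 = 110
Concatenate: 001 000 110 010 011 110
= 001000110010011110


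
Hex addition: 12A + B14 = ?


Align and add column by column (LSB to MSB, each column mod 16 with carry):
  012A
+ 0B14
  ----
  col 0: A(10) + 4(4) + 0 (carry in) = 14 → E(14), carry out 0
  col 1: 2(2) + 1(1) + 0 (carry in) = 3 → 3(3), carry out 0
  col 2: 1(1) + B(11) + 0 (carry in) = 12 → C(12), carry out 0
  col 3: 0(0) + 0(0) + 0 (carry in) = 0 → 0(0), carry out 0
Reading digits MSB→LSB: 0C3E
Strip leading zeros: C3E
= 0xC3E


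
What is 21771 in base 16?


Divide by 16 repeatedly:
21771 ÷ 16 = 1360 remainder 11 (B)
1360 ÷ 16 = 85 remainder 0 (0)
85 ÷ 16 = 5 remainder 5 (5)
5 ÷ 16 = 0 remainder 5 (5)
Reading remainders bottom-up:
= 0x550B


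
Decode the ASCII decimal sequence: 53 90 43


Codes (decimal): 53 90 43
Per-code ASCII lookup:
  53  (range 48-57: digits, 53 - 48 = 5) → '5'
  90  (range 65-90: uppercase, 90 - 65 = 25) → 'Z'
  43  (special character) → '+'
= '5Z+'


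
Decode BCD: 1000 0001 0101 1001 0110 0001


Each 4-bit group → digit:
  1000 → 8
  0001 → 1
  0101 → 5
  1001 → 9
  0110 → 6
  0001 → 1
= 815961


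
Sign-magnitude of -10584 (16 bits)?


Sign bit: 1 (negative)
Magnitude: 10584 = 010100101011000
= 1010100101011000


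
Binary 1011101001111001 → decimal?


Positional values:
Bit 0: 1 × 2^0 = 1
Bit 3: 1 × 2^3 = 8
Bit 4: 1 × 2^4 = 16
Bit 5: 1 × 2^5 = 32
Bit 6: 1 × 2^6 = 64
Bit 9: 1 × 2^9 = 512
Bit 11: 1 × 2^11 = 2048
Bit 12: 1 × 2^12 = 4096
Bit 13: 1 × 2^13 = 8192
Bit 15: 1 × 2^15 = 32768
Sum = 1 + 8 + 16 + 32 + 64 + 512 + 2048 + 4096 + 8192 + 32768
= 47737


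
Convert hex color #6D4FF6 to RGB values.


Hex: #6D4FF6
R = 6D₁₆ = 109
G = 4F₁₆ = 79
B = F6₁₆ = 246
= RGB(109, 79, 246)


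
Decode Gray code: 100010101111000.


Gray code: 100010101111000
MSB stays the same: 1
Each subsequent bit = prev_binary XOR current_gray:
  B[1] = 1 XOR 0 = 1
  B[2] = 1 XOR 0 = 1
  B[3] = 1 XOR 0 = 1
  B[4] = 1 XOR 1 = 0
  B[5] = 0 XOR 0 = 0
  B[6] = 0 XOR 1 = 1
  B[7] = 1 XOR 0 = 1
  B[8] = 1 XOR 1 = 0
  B[9] = 0 XOR 1 = 1
  B[10] = 1 XOR 1 = 0
  B[11] = 0 XOR 1 = 1
  B[12] = 1 XOR 0 = 1
  B[13] = 1 XOR 0 = 1
  B[14] = 1 XOR 0 = 1
= 111100110101111 (31151 decimal)


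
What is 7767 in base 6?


Divide by 6 repeatedly:
7767 ÷ 6 = 1294 remainder 3
1294 ÷ 6 = 215 remainder 4
215 ÷ 6 = 35 remainder 5
35 ÷ 6 = 5 remainder 5
5 ÷ 6 = 0 remainder 5
Reading remainders bottom-up:
= 55543


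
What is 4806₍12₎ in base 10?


Positional values (base 12):
  6 × 12^0 = 6 × 1 = 6
  0 × 12^1 = 0 × 12 = 0
  8 × 12^2 = 8 × 144 = 1152
  4 × 12^3 = 4 × 1728 = 6912
Sum = 6 + 0 + 1152 + 6912
= 8070


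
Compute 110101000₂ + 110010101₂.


Align and add column by column (LSB to MSB, carry propagating):
  0110101000
+ 0110010101
  ----------
  col 0: 0 + 1 + 0 (carry in) = 1 → bit 1, carry out 0
  col 1: 0 + 0 + 0 (carry in) = 0 → bit 0, carry out 0
  col 2: 0 + 1 + 0 (carry in) = 1 → bit 1, carry out 0
  col 3: 1 + 0 + 0 (carry in) = 1 → bit 1, carry out 0
  col 4: 0 + 1 + 0 (carry in) = 1 → bit 1, carry out 0
  col 5: 1 + 0 + 0 (carry in) = 1 → bit 1, carry out 0
  col 6: 0 + 0 + 0 (carry in) = 0 → bit 0, carry out 0
  col 7: 1 + 1 + 0 (carry in) = 2 → bit 0, carry out 1
  col 8: 1 + 1 + 1 (carry in) = 3 → bit 1, carry out 1
  col 9: 0 + 0 + 1 (carry in) = 1 → bit 1, carry out 0
Reading bits MSB→LSB: 1100111101
Strip leading zeros: 1100111101
= 1100111101


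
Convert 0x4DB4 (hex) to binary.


Each hex digit → 4 binary bits:
  4 = 0100
  D = 1101
  B = 1011
  4 = 0100
Concatenate: 0100 1101 1011 0100
= 0100110110110100


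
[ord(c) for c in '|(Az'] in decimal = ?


String: '|(Az'  (4 characters)
Per-character ASCII lookup:
  '|': special character: '|' = 124
  '(': special character: '(' = 40
  'A': uppercase starts at 65: 'A' = 65 + 0 = 65
  'z': lowercase starts at 97: 'z' = 97 + 25 = 122
= 124 40 65 122


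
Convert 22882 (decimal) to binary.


Divide by 2 repeatedly:
22882 ÷ 2 = 11441 remainder 0
11441 ÷ 2 = 5720 remainder 1
5720 ÷ 2 = 2860 remainder 0
2860 ÷ 2 = 1430 remainder 0
1430 ÷ 2 = 715 remainder 0
715 ÷ 2 = 357 remainder 1
357 ÷ 2 = 178 remainder 1
178 ÷ 2 = 89 remainder 0
89 ÷ 2 = 44 remainder 1
44 ÷ 2 = 22 remainder 0
22 ÷ 2 = 11 remainder 0
11 ÷ 2 = 5 remainder 1
5 ÷ 2 = 2 remainder 1
2 ÷ 2 = 1 remainder 0
1 ÷ 2 = 0 remainder 1
Reading remainders bottom-up:
= 101100101100010


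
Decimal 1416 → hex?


Divide by 16 repeatedly:
1416 ÷ 16 = 88 remainder 8 (8)
88 ÷ 16 = 5 remainder 8 (8)
5 ÷ 16 = 0 remainder 5 (5)
Reading remainders bottom-up:
= 0x588


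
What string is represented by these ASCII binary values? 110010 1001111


Codes (binary): 110010 1001111
Per-code ASCII lookup:
  110010 = 50  (range 48-57: digits, 50 - 48 = 2) → '2'
  1001111 = 79  (range 65-90: uppercase, 79 - 65 = 14) → 'O'
= '2O'


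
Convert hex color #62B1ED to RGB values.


Hex: #62B1ED
R = 62₁₆ = 98
G = B1₁₆ = 177
B = ED₁₆ = 237
= RGB(98, 177, 237)


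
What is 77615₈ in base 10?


Positional values:
Position 0: 5 × 8^0 = 5
Position 1: 1 × 8^1 = 8
Position 2: 6 × 8^2 = 384
Position 3: 7 × 8^3 = 3584
Position 4: 7 × 8^4 = 28672
Sum = 5 + 8 + 384 + 3584 + 28672
= 32653


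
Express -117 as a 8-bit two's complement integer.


Original: 01110101
Step 1 - Invert all bits: 10001010
Step 2 - Add 1: 10001010 + 1
= 10001011 (represents -117)


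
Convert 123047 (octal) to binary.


Each octal digit → 3 binary bits:
  1 = 001
  2 = 010
  3 = 011
  0 = 000
  4 = 100
  7 = 111
Concatenate: 001 010 011 000 100 111
= 001010011000100111


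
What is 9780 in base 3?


Divide by 3 repeatedly:
9780 ÷ 3 = 3260 remainder 0
3260 ÷ 3 = 1086 remainder 2
1086 ÷ 3 = 362 remainder 0
362 ÷ 3 = 120 remainder 2
120 ÷ 3 = 40 remainder 0
40 ÷ 3 = 13 remainder 1
13 ÷ 3 = 4 remainder 1
4 ÷ 3 = 1 remainder 1
1 ÷ 3 = 0 remainder 1
Reading remainders bottom-up:
= 111102020


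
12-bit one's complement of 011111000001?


Original: 011111000001
Invert all bits:
  bit 0: 0 → 1
  bit 1: 1 → 0
  bit 2: 1 → 0
  bit 3: 1 → 0
  bit 4: 1 → 0
  bit 5: 1 → 0
  bit 6: 0 → 1
  bit 7: 0 → 1
  bit 8: 0 → 1
  bit 9: 0 → 1
  bit 10: 0 → 1
  bit 11: 1 → 0
= 100000111110


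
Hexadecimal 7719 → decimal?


Positional values:
Position 0: 9 × 16^0 = 9 × 1 = 9
Position 1: 1 × 16^1 = 1 × 16 = 16
Position 2: 7 × 16^2 = 7 × 256 = 1792
Position 3: 7 × 16^3 = 7 × 4096 = 28672
Sum = 9 + 16 + 1792 + 28672
= 30489


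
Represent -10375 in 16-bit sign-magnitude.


Sign bit: 1 (negative)
Magnitude: 10375 = 010100010000111
= 1010100010000111


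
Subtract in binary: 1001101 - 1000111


Align and subtract column by column (LSB to MSB, borrowing when needed):
  1001101
- 1000111
  -------
  col 0: (1 - 0 borrow-in) - 1 → 1 - 1 = 0, borrow out 0
  col 1: (0 - 0 borrow-in) - 1 → borrow from next column: (0+2) - 1 = 1, borrow out 1
  col 2: (1 - 1 borrow-in) - 1 → borrow from next column: (0+2) - 1 = 1, borrow out 1
  col 3: (1 - 1 borrow-in) - 0 → 0 - 0 = 0, borrow out 0
  col 4: (0 - 0 borrow-in) - 0 → 0 - 0 = 0, borrow out 0
  col 5: (0 - 0 borrow-in) - 0 → 0 - 0 = 0, borrow out 0
  col 6: (1 - 0 borrow-in) - 1 → 1 - 1 = 0, borrow out 0
Reading bits MSB→LSB: 0000110
Strip leading zeros: 110
= 110


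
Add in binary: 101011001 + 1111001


Align and add column by column (LSB to MSB, carry propagating):
  0101011001
+ 0001111001
  ----------
  col 0: 1 + 1 + 0 (carry in) = 2 → bit 0, carry out 1
  col 1: 0 + 0 + 1 (carry in) = 1 → bit 1, carry out 0
  col 2: 0 + 0 + 0 (carry in) = 0 → bit 0, carry out 0
  col 3: 1 + 1 + 0 (carry in) = 2 → bit 0, carry out 1
  col 4: 1 + 1 + 1 (carry in) = 3 → bit 1, carry out 1
  col 5: 0 + 1 + 1 (carry in) = 2 → bit 0, carry out 1
  col 6: 1 + 1 + 1 (carry in) = 3 → bit 1, carry out 1
  col 7: 0 + 0 + 1 (carry in) = 1 → bit 1, carry out 0
  col 8: 1 + 0 + 0 (carry in) = 1 → bit 1, carry out 0
  col 9: 0 + 0 + 0 (carry in) = 0 → bit 0, carry out 0
Reading bits MSB→LSB: 0111010010
Strip leading zeros: 111010010
= 111010010


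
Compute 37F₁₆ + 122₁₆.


Align and add column by column (LSB to MSB, each column mod 16 with carry):
  037F
+ 0122
  ----
  col 0: F(15) + 2(2) + 0 (carry in) = 17 → 1(1), carry out 1
  col 1: 7(7) + 2(2) + 1 (carry in) = 10 → A(10), carry out 0
  col 2: 3(3) + 1(1) + 0 (carry in) = 4 → 4(4), carry out 0
  col 3: 0(0) + 0(0) + 0 (carry in) = 0 → 0(0), carry out 0
Reading digits MSB→LSB: 04A1
Strip leading zeros: 4A1
= 0x4A1


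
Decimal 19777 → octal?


Divide by 8 repeatedly:
19777 ÷ 8 = 2472 remainder 1
2472 ÷ 8 = 309 remainder 0
309 ÷ 8 = 38 remainder 5
38 ÷ 8 = 4 remainder 6
4 ÷ 8 = 0 remainder 4
Reading remainders bottom-up:
= 0o46501


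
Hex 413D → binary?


Each hex digit → 4 binary bits:
  4 = 0100
  1 = 0001
  3 = 0011
  D = 1101
Concatenate: 0100 0001 0011 1101
= 0100000100111101


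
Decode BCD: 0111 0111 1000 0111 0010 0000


Each 4-bit group → digit:
  0111 → 7
  0111 → 7
  1000 → 8
  0111 → 7
  0010 → 2
  0000 → 0
= 778720


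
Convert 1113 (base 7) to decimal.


Positional values (base 7):
  3 × 7^0 = 3 × 1 = 3
  1 × 7^1 = 1 × 7 = 7
  1 × 7^2 = 1 × 49 = 49
  1 × 7^3 = 1 × 343 = 343
Sum = 3 + 7 + 49 + 343
= 402


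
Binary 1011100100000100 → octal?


Group into 3-bit groups: 001011100100000100
  001 = 1
  011 = 3
  100 = 4
  100 = 4
  000 = 0
  100 = 4
= 0o134404


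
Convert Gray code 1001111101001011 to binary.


Gray code: 1001111101001011
MSB stays the same: 1
Each subsequent bit = prev_binary XOR current_gray:
  B[1] = 1 XOR 0 = 1
  B[2] = 1 XOR 0 = 1
  B[3] = 1 XOR 1 = 0
  B[4] = 0 XOR 1 = 1
  B[5] = 1 XOR 1 = 0
  B[6] = 0 XOR 1 = 1
  B[7] = 1 XOR 1 = 0
  B[8] = 0 XOR 0 = 0
  B[9] = 0 XOR 1 = 1
  B[10] = 1 XOR 0 = 1
  B[11] = 1 XOR 0 = 1
  B[12] = 1 XOR 1 = 0
  B[13] = 0 XOR 0 = 0
  B[14] = 0 XOR 1 = 1
  B[15] = 1 XOR 1 = 0
= 1110101001110010 (60018 decimal)


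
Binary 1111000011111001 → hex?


Group into 4-bit nibbles: 1111000011111001
  1111 = F
  0000 = 0
  1111 = F
  1001 = 9
= 0xF0F9


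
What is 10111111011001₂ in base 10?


Positional values:
Bit 0: 1 × 2^0 = 1
Bit 3: 1 × 2^3 = 8
Bit 4: 1 × 2^4 = 16
Bit 6: 1 × 2^6 = 64
Bit 7: 1 × 2^7 = 128
Bit 8: 1 × 2^8 = 256
Bit 9: 1 × 2^9 = 512
Bit 10: 1 × 2^10 = 1024
Bit 11: 1 × 2^11 = 2048
Bit 13: 1 × 2^13 = 8192
Sum = 1 + 8 + 16 + 64 + 128 + 256 + 512 + 1024 + 2048 + 8192
= 12249


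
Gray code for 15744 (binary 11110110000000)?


Binary: 11110110000000
Gray code: G = B XOR (B >> 1)
B >> 1 = 01111011000000
11110110000000 XOR 01111011000000:
  1 XOR 0 = 1
  1 XOR 1 = 0
  1 XOR 1 = 0
  1 XOR 1 = 0
  0 XOR 1 = 1
  1 XOR 0 = 1
  1 XOR 1 = 0
  0 XOR 1 = 1
  0 XOR 0 = 0
  0 XOR 0 = 0
  0 XOR 0 = 0
  0 XOR 0 = 0
  0 XOR 0 = 0
  0 XOR 0 = 0
= 10001101000000


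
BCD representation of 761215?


Each digit → 4-bit binary:
  7 → 0111
  6 → 0110
  1 → 0001
  2 → 0010
  1 → 0001
  5 → 0101
= 0111 0110 0001 0010 0001 0101


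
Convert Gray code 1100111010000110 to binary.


Gray code: 1100111010000110
MSB stays the same: 1
Each subsequent bit = prev_binary XOR current_gray:
  B[1] = 1 XOR 1 = 0
  B[2] = 0 XOR 0 = 0
  B[3] = 0 XOR 0 = 0
  B[4] = 0 XOR 1 = 1
  B[5] = 1 XOR 1 = 0
  B[6] = 0 XOR 1 = 1
  B[7] = 1 XOR 0 = 1
  B[8] = 1 XOR 1 = 0
  B[9] = 0 XOR 0 = 0
  B[10] = 0 XOR 0 = 0
  B[11] = 0 XOR 0 = 0
  B[12] = 0 XOR 0 = 0
  B[13] = 0 XOR 1 = 1
  B[14] = 1 XOR 1 = 0
  B[15] = 0 XOR 0 = 0
= 1000101100000100 (35588 decimal)


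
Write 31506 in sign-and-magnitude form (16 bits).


Sign bit: 0 (positive)
Magnitude: 31506 = 111101100010010
= 0111101100010010


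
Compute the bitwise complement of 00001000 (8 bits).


Original: 00001000
Invert all bits:
  bit 0: 0 → 1
  bit 1: 0 → 1
  bit 2: 0 → 1
  bit 3: 0 → 1
  bit 4: 1 → 0
  bit 5: 0 → 1
  bit 6: 0 → 1
  bit 7: 0 → 1
= 11110111


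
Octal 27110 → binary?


Each octal digit → 3 binary bits:
  2 = 010
  7 = 111
  1 = 001
  1 = 001
  0 = 000
Concatenate: 010 111 001 001 000
= 010111001001000


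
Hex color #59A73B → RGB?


Hex: #59A73B
R = 59₁₆ = 89
G = A7₁₆ = 167
B = 3B₁₆ = 59
= RGB(89, 167, 59)


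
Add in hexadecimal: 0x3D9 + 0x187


Align and add column by column (LSB to MSB, each column mod 16 with carry):
  03D9
+ 0187
  ----
  col 0: 9(9) + 7(7) + 0 (carry in) = 16 → 0(0), carry out 1
  col 1: D(13) + 8(8) + 1 (carry in) = 22 → 6(6), carry out 1
  col 2: 3(3) + 1(1) + 1 (carry in) = 5 → 5(5), carry out 0
  col 3: 0(0) + 0(0) + 0 (carry in) = 0 → 0(0), carry out 0
Reading digits MSB→LSB: 0560
Strip leading zeros: 560
= 0x560


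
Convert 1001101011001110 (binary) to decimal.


Positional values:
Bit 1: 1 × 2^1 = 2
Bit 2: 1 × 2^2 = 4
Bit 3: 1 × 2^3 = 8
Bit 6: 1 × 2^6 = 64
Bit 7: 1 × 2^7 = 128
Bit 9: 1 × 2^9 = 512
Bit 11: 1 × 2^11 = 2048
Bit 12: 1 × 2^12 = 4096
Bit 15: 1 × 2^15 = 32768
Sum = 2 + 4 + 8 + 64 + 128 + 512 + 2048 + 4096 + 32768
= 39630


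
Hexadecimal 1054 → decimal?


Positional values:
Position 0: 4 × 16^0 = 4 × 1 = 4
Position 1: 5 × 16^1 = 5 × 16 = 80
Position 2: 0 × 16^2 = 0 × 256 = 0
Position 3: 1 × 16^3 = 1 × 4096 = 4096
Sum = 4 + 80 + 0 + 4096
= 4180


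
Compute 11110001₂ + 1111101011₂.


Align and add column by column (LSB to MSB, carry propagating):
  00011110001
+ 01111101011
  -----------
  col 0: 1 + 1 + 0 (carry in) = 2 → bit 0, carry out 1
  col 1: 0 + 1 + 1 (carry in) = 2 → bit 0, carry out 1
  col 2: 0 + 0 + 1 (carry in) = 1 → bit 1, carry out 0
  col 3: 0 + 1 + 0 (carry in) = 1 → bit 1, carry out 0
  col 4: 1 + 0 + 0 (carry in) = 1 → bit 1, carry out 0
  col 5: 1 + 1 + 0 (carry in) = 2 → bit 0, carry out 1
  col 6: 1 + 1 + 1 (carry in) = 3 → bit 1, carry out 1
  col 7: 1 + 1 + 1 (carry in) = 3 → bit 1, carry out 1
  col 8: 0 + 1 + 1 (carry in) = 2 → bit 0, carry out 1
  col 9: 0 + 1 + 1 (carry in) = 2 → bit 0, carry out 1
  col 10: 0 + 0 + 1 (carry in) = 1 → bit 1, carry out 0
Reading bits MSB→LSB: 10011011100
Strip leading zeros: 10011011100
= 10011011100


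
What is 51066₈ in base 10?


Positional values:
Position 0: 6 × 8^0 = 6
Position 1: 6 × 8^1 = 48
Position 2: 0 × 8^2 = 0
Position 3: 1 × 8^3 = 512
Position 4: 5 × 8^4 = 20480
Sum = 6 + 48 + 0 + 512 + 20480
= 21046


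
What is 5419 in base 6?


Divide by 6 repeatedly:
5419 ÷ 6 = 903 remainder 1
903 ÷ 6 = 150 remainder 3
150 ÷ 6 = 25 remainder 0
25 ÷ 6 = 4 remainder 1
4 ÷ 6 = 0 remainder 4
Reading remainders bottom-up:
= 41031


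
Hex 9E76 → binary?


Each hex digit → 4 binary bits:
  9 = 1001
  E = 1110
  7 = 0111
  6 = 0110
Concatenate: 1001 1110 0111 0110
= 1001111001110110


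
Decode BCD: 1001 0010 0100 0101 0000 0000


Each 4-bit group → digit:
  1001 → 9
  0010 → 2
  0100 → 4
  0101 → 5
  0000 → 0
  0000 → 0
= 924500


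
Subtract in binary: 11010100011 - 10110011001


Align and subtract column by column (LSB to MSB, borrowing when needed):
  11010100011
- 10110011001
  -----------
  col 0: (1 - 0 borrow-in) - 1 → 1 - 1 = 0, borrow out 0
  col 1: (1 - 0 borrow-in) - 0 → 1 - 0 = 1, borrow out 0
  col 2: (0 - 0 borrow-in) - 0 → 0 - 0 = 0, borrow out 0
  col 3: (0 - 0 borrow-in) - 1 → borrow from next column: (0+2) - 1 = 1, borrow out 1
  col 4: (0 - 1 borrow-in) - 1 → borrow from next column: (-1+2) - 1 = 0, borrow out 1
  col 5: (1 - 1 borrow-in) - 0 → 0 - 0 = 0, borrow out 0
  col 6: (0 - 0 borrow-in) - 0 → 0 - 0 = 0, borrow out 0
  col 7: (1 - 0 borrow-in) - 1 → 1 - 1 = 0, borrow out 0
  col 8: (0 - 0 borrow-in) - 1 → borrow from next column: (0+2) - 1 = 1, borrow out 1
  col 9: (1 - 1 borrow-in) - 0 → 0 - 0 = 0, borrow out 0
  col 10: (1 - 0 borrow-in) - 1 → 1 - 1 = 0, borrow out 0
Reading bits MSB→LSB: 00100001010
Strip leading zeros: 100001010
= 100001010


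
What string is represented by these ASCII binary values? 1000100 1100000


Codes (binary): 1000100 1100000
Per-code ASCII lookup:
  1000100 = 68  (range 65-90: uppercase, 68 - 65 = 3) → 'D'
  1100000 = 96  (special character) → '`'
= 'D`'


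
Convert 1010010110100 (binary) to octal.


Group into 3-bit groups: 001010010110100
  001 = 1
  010 = 2
  010 = 2
  110 = 6
  100 = 4
= 0o12264


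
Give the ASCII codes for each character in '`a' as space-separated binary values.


String: '`a'  (2 characters)
Per-character ASCII lookup:
  '`': special character: '`' = 96 → 1100000
  'a': lowercase starts at 97: 'a' = 97 + 0 = 97 → 1100001
= 1100000 1100001


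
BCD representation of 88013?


Each digit → 4-bit binary:
  8 → 1000
  8 → 1000
  0 → 0000
  1 → 0001
  3 → 0011
= 1000 1000 0000 0001 0011


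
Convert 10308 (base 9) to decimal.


Positional values (base 9):
  8 × 9^0 = 8 × 1 = 8
  0 × 9^1 = 0 × 9 = 0
  3 × 9^2 = 3 × 81 = 243
  0 × 9^3 = 0 × 729 = 0
  1 × 9^4 = 1 × 6561 = 6561
Sum = 8 + 0 + 243 + 0 + 6561
= 6812


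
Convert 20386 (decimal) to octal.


Divide by 8 repeatedly:
20386 ÷ 8 = 2548 remainder 2
2548 ÷ 8 = 318 remainder 4
318 ÷ 8 = 39 remainder 6
39 ÷ 8 = 4 remainder 7
4 ÷ 8 = 0 remainder 4
Reading remainders bottom-up:
= 0o47642


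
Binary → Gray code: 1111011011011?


Binary: 1111011011011
Gray code: G = B XOR (B >> 1)
B >> 1 = 0111101101101
1111011011011 XOR 0111101101101:
  1 XOR 0 = 1
  1 XOR 1 = 0
  1 XOR 1 = 0
  1 XOR 1 = 0
  0 XOR 1 = 1
  1 XOR 0 = 1
  1 XOR 1 = 0
  0 XOR 1 = 1
  1 XOR 0 = 1
  1 XOR 1 = 0
  0 XOR 1 = 1
  1 XOR 0 = 1
  1 XOR 1 = 0
= 1000110110110


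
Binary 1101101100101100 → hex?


Group into 4-bit nibbles: 1101101100101100
  1101 = D
  1011 = B
  0010 = 2
  1100 = C
= 0xDB2C


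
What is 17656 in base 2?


Divide by 2 repeatedly:
17656 ÷ 2 = 8828 remainder 0
8828 ÷ 2 = 4414 remainder 0
4414 ÷ 2 = 2207 remainder 0
2207 ÷ 2 = 1103 remainder 1
1103 ÷ 2 = 551 remainder 1
551 ÷ 2 = 275 remainder 1
275 ÷ 2 = 137 remainder 1
137 ÷ 2 = 68 remainder 1
68 ÷ 2 = 34 remainder 0
34 ÷ 2 = 17 remainder 0
17 ÷ 2 = 8 remainder 1
8 ÷ 2 = 4 remainder 0
4 ÷ 2 = 2 remainder 0
2 ÷ 2 = 1 remainder 0
1 ÷ 2 = 0 remainder 1
Reading remainders bottom-up:
= 100010011111000


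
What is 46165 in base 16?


Divide by 16 repeatedly:
46165 ÷ 16 = 2885 remainder 5 (5)
2885 ÷ 16 = 180 remainder 5 (5)
180 ÷ 16 = 11 remainder 4 (4)
11 ÷ 16 = 0 remainder 11 (B)
Reading remainders bottom-up:
= 0xB455


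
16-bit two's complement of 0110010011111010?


Original: 0110010011111010
Step 1 - Invert all bits: 1001101100000101
Step 2 - Add 1: 1001101100000101 + 1
= 1001101100000110 (represents -25850)


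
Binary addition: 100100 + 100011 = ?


Align and add column by column (LSB to MSB, carry propagating):
  0100100
+ 0100011
  -------
  col 0: 0 + 1 + 0 (carry in) = 1 → bit 1, carry out 0
  col 1: 0 + 1 + 0 (carry in) = 1 → bit 1, carry out 0
  col 2: 1 + 0 + 0 (carry in) = 1 → bit 1, carry out 0
  col 3: 0 + 0 + 0 (carry in) = 0 → bit 0, carry out 0
  col 4: 0 + 0 + 0 (carry in) = 0 → bit 0, carry out 0
  col 5: 1 + 1 + 0 (carry in) = 2 → bit 0, carry out 1
  col 6: 0 + 0 + 1 (carry in) = 1 → bit 1, carry out 0
Reading bits MSB→LSB: 1000111
Strip leading zeros: 1000111
= 1000111


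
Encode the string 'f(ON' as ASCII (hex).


String: 'f(ON'  (4 characters)
Per-character ASCII lookup:
  'f': lowercase starts at 97: 'f' = 97 + 5 = 102 → 0x66
  '(': special character: '(' = 40 → 0x28
  'O': uppercase starts at 65: 'O' = 65 + 14 = 79 → 0x4F
  'N': uppercase starts at 65: 'N' = 65 + 13 = 78 → 0x4E
= 0x66 0x28 0x4F 0x4E


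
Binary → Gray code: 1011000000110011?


Binary: 1011000000110011
Gray code: G = B XOR (B >> 1)
B >> 1 = 0101100000011001
1011000000110011 XOR 0101100000011001:
  1 XOR 0 = 1
  0 XOR 1 = 1
  1 XOR 0 = 1
  1 XOR 1 = 0
  0 XOR 1 = 1
  0 XOR 0 = 0
  0 XOR 0 = 0
  0 XOR 0 = 0
  0 XOR 0 = 0
  0 XOR 0 = 0
  1 XOR 0 = 1
  1 XOR 1 = 0
  0 XOR 1 = 1
  0 XOR 0 = 0
  1 XOR 0 = 1
  1 XOR 1 = 0
= 1110100000101010


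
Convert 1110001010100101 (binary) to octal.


Group into 3-bit groups: 001110001010100101
  001 = 1
  110 = 6
  001 = 1
  010 = 2
  100 = 4
  101 = 5
= 0o161245


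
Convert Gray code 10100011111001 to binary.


Gray code: 10100011111001
MSB stays the same: 1
Each subsequent bit = prev_binary XOR current_gray:
  B[1] = 1 XOR 0 = 1
  B[2] = 1 XOR 1 = 0
  B[3] = 0 XOR 0 = 0
  B[4] = 0 XOR 0 = 0
  B[5] = 0 XOR 0 = 0
  B[6] = 0 XOR 1 = 1
  B[7] = 1 XOR 1 = 0
  B[8] = 0 XOR 1 = 1
  B[9] = 1 XOR 1 = 0
  B[10] = 0 XOR 1 = 1
  B[11] = 1 XOR 0 = 1
  B[12] = 1 XOR 0 = 1
  B[13] = 1 XOR 1 = 0
= 11000010101110 (12462 decimal)


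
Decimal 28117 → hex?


Divide by 16 repeatedly:
28117 ÷ 16 = 1757 remainder 5 (5)
1757 ÷ 16 = 109 remainder 13 (D)
109 ÷ 16 = 6 remainder 13 (D)
6 ÷ 16 = 0 remainder 6 (6)
Reading remainders bottom-up:
= 0x6DD5


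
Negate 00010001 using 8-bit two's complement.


Original: 00010001
Step 1 - Invert all bits: 11101110
Step 2 - Add 1: 11101110 + 1
= 11101111 (represents -17)


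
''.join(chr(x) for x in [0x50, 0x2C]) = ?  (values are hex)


Codes (hex): 0x50 0x2C
Per-code ASCII lookup:
  0x50 = 80  (range 65-90: uppercase, 80 - 65 = 15) → 'P'
  0x2C = 44  (special character) → ','
= 'P,'


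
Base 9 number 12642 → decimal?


Positional values (base 9):
  2 × 9^0 = 2 × 1 = 2
  4 × 9^1 = 4 × 9 = 36
  6 × 9^2 = 6 × 81 = 486
  2 × 9^3 = 2 × 729 = 1458
  1 × 9^4 = 1 × 6561 = 6561
Sum = 2 + 36 + 486 + 1458 + 6561
= 8543


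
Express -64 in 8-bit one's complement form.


Original: 01000000
Invert all bits:
  bit 0: 0 → 1
  bit 1: 1 → 0
  bit 2: 0 → 1
  bit 3: 0 → 1
  bit 4: 0 → 1
  bit 5: 0 → 1
  bit 6: 0 → 1
  bit 7: 0 → 1
= 10111111


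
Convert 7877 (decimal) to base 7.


Divide by 7 repeatedly:
7877 ÷ 7 = 1125 remainder 2
1125 ÷ 7 = 160 remainder 5
160 ÷ 7 = 22 remainder 6
22 ÷ 7 = 3 remainder 1
3 ÷ 7 = 0 remainder 3
Reading remainders bottom-up:
= 31652


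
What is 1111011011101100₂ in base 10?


Positional values:
Bit 2: 1 × 2^2 = 4
Bit 3: 1 × 2^3 = 8
Bit 5: 1 × 2^5 = 32
Bit 6: 1 × 2^6 = 64
Bit 7: 1 × 2^7 = 128
Bit 9: 1 × 2^9 = 512
Bit 10: 1 × 2^10 = 1024
Bit 12: 1 × 2^12 = 4096
Bit 13: 1 × 2^13 = 8192
Bit 14: 1 × 2^14 = 16384
Bit 15: 1 × 2^15 = 32768
Sum = 4 + 8 + 32 + 64 + 128 + 512 + 1024 + 4096 + 8192 + 16384 + 32768
= 63212


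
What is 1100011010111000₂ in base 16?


Group into 4-bit nibbles: 1100011010111000
  1100 = C
  0110 = 6
  1011 = B
  1000 = 8
= 0xC6B8


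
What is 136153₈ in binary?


Each octal digit → 3 binary bits:
  1 = 001
  3 = 011
  6 = 110
  1 = 001
  5 = 101
  3 = 011
Concatenate: 001 011 110 001 101 011
= 001011110001101011


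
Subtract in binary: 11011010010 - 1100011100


Align and subtract column by column (LSB to MSB, borrowing when needed):
  11011010010
- 01100011100
  -----------
  col 0: (0 - 0 borrow-in) - 0 → 0 - 0 = 0, borrow out 0
  col 1: (1 - 0 borrow-in) - 0 → 1 - 0 = 1, borrow out 0
  col 2: (0 - 0 borrow-in) - 1 → borrow from next column: (0+2) - 1 = 1, borrow out 1
  col 3: (0 - 1 borrow-in) - 1 → borrow from next column: (-1+2) - 1 = 0, borrow out 1
  col 4: (1 - 1 borrow-in) - 1 → borrow from next column: (0+2) - 1 = 1, borrow out 1
  col 5: (0 - 1 borrow-in) - 0 → borrow from next column: (-1+2) - 0 = 1, borrow out 1
  col 6: (1 - 1 borrow-in) - 0 → 0 - 0 = 0, borrow out 0
  col 7: (1 - 0 borrow-in) - 0 → 1 - 0 = 1, borrow out 0
  col 8: (0 - 0 borrow-in) - 1 → borrow from next column: (0+2) - 1 = 1, borrow out 1
  col 9: (1 - 1 borrow-in) - 1 → borrow from next column: (0+2) - 1 = 1, borrow out 1
  col 10: (1 - 1 borrow-in) - 0 → 0 - 0 = 0, borrow out 0
Reading bits MSB→LSB: 01110110110
Strip leading zeros: 1110110110
= 1110110110


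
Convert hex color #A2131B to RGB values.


Hex: #A2131B
R = A2₁₆ = 162
G = 13₁₆ = 19
B = 1B₁₆ = 27
= RGB(162, 19, 27)


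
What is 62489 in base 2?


Divide by 2 repeatedly:
62489 ÷ 2 = 31244 remainder 1
31244 ÷ 2 = 15622 remainder 0
15622 ÷ 2 = 7811 remainder 0
7811 ÷ 2 = 3905 remainder 1
3905 ÷ 2 = 1952 remainder 1
1952 ÷ 2 = 976 remainder 0
976 ÷ 2 = 488 remainder 0
488 ÷ 2 = 244 remainder 0
244 ÷ 2 = 122 remainder 0
122 ÷ 2 = 61 remainder 0
61 ÷ 2 = 30 remainder 1
30 ÷ 2 = 15 remainder 0
15 ÷ 2 = 7 remainder 1
7 ÷ 2 = 3 remainder 1
3 ÷ 2 = 1 remainder 1
1 ÷ 2 = 0 remainder 1
Reading remainders bottom-up:
= 1111010000011001


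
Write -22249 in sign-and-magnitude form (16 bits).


Sign bit: 1 (negative)
Magnitude: 22249 = 101011011101001
= 1101011011101001


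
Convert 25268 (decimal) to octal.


Divide by 8 repeatedly:
25268 ÷ 8 = 3158 remainder 4
3158 ÷ 8 = 394 remainder 6
394 ÷ 8 = 49 remainder 2
49 ÷ 8 = 6 remainder 1
6 ÷ 8 = 0 remainder 6
Reading remainders bottom-up:
= 0o61264


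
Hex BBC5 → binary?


Each hex digit → 4 binary bits:
  B = 1011
  B = 1011
  C = 1100
  5 = 0101
Concatenate: 1011 1011 1100 0101
= 1011101111000101


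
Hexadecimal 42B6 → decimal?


Positional values:
Position 0: 6 × 16^0 = 6 × 1 = 6
Position 1: B × 16^1 = 11 × 16 = 176
Position 2: 2 × 16^2 = 2 × 256 = 512
Position 3: 4 × 16^3 = 4 × 4096 = 16384
Sum = 6 + 176 + 512 + 16384
= 17078


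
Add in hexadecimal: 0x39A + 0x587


Align and add column by column (LSB to MSB, each column mod 16 with carry):
  039A
+ 0587
  ----
  col 0: A(10) + 7(7) + 0 (carry in) = 17 → 1(1), carry out 1
  col 1: 9(9) + 8(8) + 1 (carry in) = 18 → 2(2), carry out 1
  col 2: 3(3) + 5(5) + 1 (carry in) = 9 → 9(9), carry out 0
  col 3: 0(0) + 0(0) + 0 (carry in) = 0 → 0(0), carry out 0
Reading digits MSB→LSB: 0921
Strip leading zeros: 921
= 0x921


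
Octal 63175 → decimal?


Positional values:
Position 0: 5 × 8^0 = 5
Position 1: 7 × 8^1 = 56
Position 2: 1 × 8^2 = 64
Position 3: 3 × 8^3 = 1536
Position 4: 6 × 8^4 = 24576
Sum = 5 + 56 + 64 + 1536 + 24576
= 26237


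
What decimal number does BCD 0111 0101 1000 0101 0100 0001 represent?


Each 4-bit group → digit:
  0111 → 7
  0101 → 5
  1000 → 8
  0101 → 5
  0100 → 4
  0001 → 1
= 758541


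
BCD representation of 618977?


Each digit → 4-bit binary:
  6 → 0110
  1 → 0001
  8 → 1000
  9 → 1001
  7 → 0111
  7 → 0111
= 0110 0001 1000 1001 0111 0111


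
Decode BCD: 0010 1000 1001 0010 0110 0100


Each 4-bit group → digit:
  0010 → 2
  1000 → 8
  1001 → 9
  0010 → 2
  0110 → 6
  0100 → 4
= 289264


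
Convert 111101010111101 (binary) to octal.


Group into 3-bit groups: 111101010111101
  111 = 7
  101 = 5
  010 = 2
  111 = 7
  101 = 5
= 0o75275


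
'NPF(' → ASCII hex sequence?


String: 'NPF('  (4 characters)
Per-character ASCII lookup:
  'N': uppercase starts at 65: 'N' = 65 + 13 = 78 → 0x4E
  'P': uppercase starts at 65: 'P' = 65 + 15 = 80 → 0x50
  'F': uppercase starts at 65: 'F' = 65 + 5 = 70 → 0x46
  '(': special character: '(' = 40 → 0x28
= 0x4E 0x50 0x46 0x28


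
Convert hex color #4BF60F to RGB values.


Hex: #4BF60F
R = 4B₁₆ = 75
G = F6₁₆ = 246
B = 0F₁₆ = 15
= RGB(75, 246, 15)


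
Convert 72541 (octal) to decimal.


Positional values:
Position 0: 1 × 8^0 = 1
Position 1: 4 × 8^1 = 32
Position 2: 5 × 8^2 = 320
Position 3: 2 × 8^3 = 1024
Position 4: 7 × 8^4 = 28672
Sum = 1 + 32 + 320 + 1024 + 28672
= 30049


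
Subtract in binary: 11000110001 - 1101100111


Align and subtract column by column (LSB to MSB, borrowing when needed):
  11000110001
- 01101100111
  -----------
  col 0: (1 - 0 borrow-in) - 1 → 1 - 1 = 0, borrow out 0
  col 1: (0 - 0 borrow-in) - 1 → borrow from next column: (0+2) - 1 = 1, borrow out 1
  col 2: (0 - 1 borrow-in) - 1 → borrow from next column: (-1+2) - 1 = 0, borrow out 1
  col 3: (0 - 1 borrow-in) - 0 → borrow from next column: (-1+2) - 0 = 1, borrow out 1
  col 4: (1 - 1 borrow-in) - 0 → 0 - 0 = 0, borrow out 0
  col 5: (1 - 0 borrow-in) - 1 → 1 - 1 = 0, borrow out 0
  col 6: (0 - 0 borrow-in) - 1 → borrow from next column: (0+2) - 1 = 1, borrow out 1
  col 7: (0 - 1 borrow-in) - 0 → borrow from next column: (-1+2) - 0 = 1, borrow out 1
  col 8: (0 - 1 borrow-in) - 1 → borrow from next column: (-1+2) - 1 = 0, borrow out 1
  col 9: (1 - 1 borrow-in) - 1 → borrow from next column: (0+2) - 1 = 1, borrow out 1
  col 10: (1 - 1 borrow-in) - 0 → 0 - 0 = 0, borrow out 0
Reading bits MSB→LSB: 01011001010
Strip leading zeros: 1011001010
= 1011001010


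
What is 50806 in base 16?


Divide by 16 repeatedly:
50806 ÷ 16 = 3175 remainder 6 (6)
3175 ÷ 16 = 198 remainder 7 (7)
198 ÷ 16 = 12 remainder 6 (6)
12 ÷ 16 = 0 remainder 12 (C)
Reading remainders bottom-up:
= 0xC676


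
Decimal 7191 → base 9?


Divide by 9 repeatedly:
7191 ÷ 9 = 799 remainder 0
799 ÷ 9 = 88 remainder 7
88 ÷ 9 = 9 remainder 7
9 ÷ 9 = 1 remainder 0
1 ÷ 9 = 0 remainder 1
Reading remainders bottom-up:
= 10770


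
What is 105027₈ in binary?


Each octal digit → 3 binary bits:
  1 = 001
  0 = 000
  5 = 101
  0 = 000
  2 = 010
  7 = 111
Concatenate: 001 000 101 000 010 111
= 001000101000010111


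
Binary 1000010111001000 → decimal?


Positional values:
Bit 3: 1 × 2^3 = 8
Bit 6: 1 × 2^6 = 64
Bit 7: 1 × 2^7 = 128
Bit 8: 1 × 2^8 = 256
Bit 10: 1 × 2^10 = 1024
Bit 15: 1 × 2^15 = 32768
Sum = 8 + 64 + 128 + 256 + 1024 + 32768
= 34248


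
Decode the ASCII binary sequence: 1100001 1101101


Codes (binary): 1100001 1101101
Per-code ASCII lookup:
  1100001 = 97  (range 97-122: lowercase, 97 - 97 = 0) → 'a'
  1101101 = 109  (range 97-122: lowercase, 109 - 97 = 12) → 'm'
= 'am'


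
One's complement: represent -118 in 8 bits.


Original: 01110110
Invert all bits:
  bit 0: 0 → 1
  bit 1: 1 → 0
  bit 2: 1 → 0
  bit 3: 1 → 0
  bit 4: 0 → 1
  bit 5: 1 → 0
  bit 6: 1 → 0
  bit 7: 0 → 1
= 10001001


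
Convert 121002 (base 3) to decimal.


Positional values (base 3):
  2 × 3^0 = 2 × 1 = 2
  0 × 3^1 = 0 × 3 = 0
  0 × 3^2 = 0 × 9 = 0
  1 × 3^3 = 1 × 27 = 27
  2 × 3^4 = 2 × 81 = 162
  1 × 3^5 = 1 × 243 = 243
Sum = 2 + 0 + 0 + 27 + 162 + 243
= 434


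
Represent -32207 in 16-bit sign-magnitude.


Sign bit: 1 (negative)
Magnitude: 32207 = 111110111001111
= 1111110111001111


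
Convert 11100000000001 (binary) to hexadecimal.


Group into 4-bit nibbles: 0011100000000001
  0011 = 3
  1000 = 8
  0000 = 0
  0001 = 1
= 0x3801


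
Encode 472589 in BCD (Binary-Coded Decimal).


Each digit → 4-bit binary:
  4 → 0100
  7 → 0111
  2 → 0010
  5 → 0101
  8 → 1000
  9 → 1001
= 0100 0111 0010 0101 1000 1001


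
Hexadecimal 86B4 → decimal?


Positional values:
Position 0: 4 × 16^0 = 4 × 1 = 4
Position 1: B × 16^1 = 11 × 16 = 176
Position 2: 6 × 16^2 = 6 × 256 = 1536
Position 3: 8 × 16^3 = 8 × 4096 = 32768
Sum = 4 + 176 + 1536 + 32768
= 34484


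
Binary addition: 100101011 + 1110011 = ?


Align and add column by column (LSB to MSB, carry propagating):
  0100101011
+ 0001110011
  ----------
  col 0: 1 + 1 + 0 (carry in) = 2 → bit 0, carry out 1
  col 1: 1 + 1 + 1 (carry in) = 3 → bit 1, carry out 1
  col 2: 0 + 0 + 1 (carry in) = 1 → bit 1, carry out 0
  col 3: 1 + 0 + 0 (carry in) = 1 → bit 1, carry out 0
  col 4: 0 + 1 + 0 (carry in) = 1 → bit 1, carry out 0
  col 5: 1 + 1 + 0 (carry in) = 2 → bit 0, carry out 1
  col 6: 0 + 1 + 1 (carry in) = 2 → bit 0, carry out 1
  col 7: 0 + 0 + 1 (carry in) = 1 → bit 1, carry out 0
  col 8: 1 + 0 + 0 (carry in) = 1 → bit 1, carry out 0
  col 9: 0 + 0 + 0 (carry in) = 0 → bit 0, carry out 0
Reading bits MSB→LSB: 0110011110
Strip leading zeros: 110011110
= 110011110


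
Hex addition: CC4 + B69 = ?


Align and add column by column (LSB to MSB, each column mod 16 with carry):
  0CC4
+ 0B69
  ----
  col 0: 4(4) + 9(9) + 0 (carry in) = 13 → D(13), carry out 0
  col 1: C(12) + 6(6) + 0 (carry in) = 18 → 2(2), carry out 1
  col 2: C(12) + B(11) + 1 (carry in) = 24 → 8(8), carry out 1
  col 3: 0(0) + 0(0) + 1 (carry in) = 1 → 1(1), carry out 0
Reading digits MSB→LSB: 182D
Strip leading zeros: 182D
= 0x182D


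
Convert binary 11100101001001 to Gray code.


Binary: 11100101001001
Gray code: G = B XOR (B >> 1)
B >> 1 = 01110010100100
11100101001001 XOR 01110010100100:
  1 XOR 0 = 1
  1 XOR 1 = 0
  1 XOR 1 = 0
  0 XOR 1 = 1
  0 XOR 0 = 0
  1 XOR 0 = 1
  0 XOR 1 = 1
  1 XOR 0 = 1
  0 XOR 1 = 1
  0 XOR 0 = 0
  1 XOR 0 = 1
  0 XOR 1 = 1
  0 XOR 0 = 0
  1 XOR 0 = 1
= 10010111101101


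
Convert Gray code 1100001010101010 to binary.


Gray code: 1100001010101010
MSB stays the same: 1
Each subsequent bit = prev_binary XOR current_gray:
  B[1] = 1 XOR 1 = 0
  B[2] = 0 XOR 0 = 0
  B[3] = 0 XOR 0 = 0
  B[4] = 0 XOR 0 = 0
  B[5] = 0 XOR 0 = 0
  B[6] = 0 XOR 1 = 1
  B[7] = 1 XOR 0 = 1
  B[8] = 1 XOR 1 = 0
  B[9] = 0 XOR 0 = 0
  B[10] = 0 XOR 1 = 1
  B[11] = 1 XOR 0 = 1
  B[12] = 1 XOR 1 = 0
  B[13] = 0 XOR 0 = 0
  B[14] = 0 XOR 1 = 1
  B[15] = 1 XOR 0 = 1
= 1000001100110011 (33587 decimal)
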